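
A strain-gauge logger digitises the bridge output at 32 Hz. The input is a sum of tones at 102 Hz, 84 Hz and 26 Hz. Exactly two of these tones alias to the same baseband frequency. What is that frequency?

6 Hz

fs/2 = 16 Hz.
102 Hz mod fs = 6 Hz.
6 Hz ≤ fs/2 = 16 Hz, appears at 6 Hz.
84 Hz mod fs = 20 Hz.
20 Hz > fs/2 = 16 Hz, folds to fs − 20 Hz = 12 Hz.
26 Hz > fs/2 = 16 Hz, folds to fs − 26 Hz = 6 Hz.
26 Hz and 102 Hz both map to 6 Hz.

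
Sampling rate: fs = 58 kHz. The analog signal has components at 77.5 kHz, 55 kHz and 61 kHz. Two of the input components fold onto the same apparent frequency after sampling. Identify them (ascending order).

fs/2 = 29 kHz.
77.5 kHz mod fs = 19.5 kHz.
19.5 kHz ≤ fs/2 = 29 kHz, appears at 19.5 kHz.
55 kHz > fs/2 = 29 kHz, folds to fs − 55 kHz = 3 kHz.
61 kHz mod fs = 3 kHz.
3 kHz ≤ fs/2 = 29 kHz, appears at 3 kHz.
55 kHz and 61 kHz both map to 3 kHz.

55 kHz, 61 kHz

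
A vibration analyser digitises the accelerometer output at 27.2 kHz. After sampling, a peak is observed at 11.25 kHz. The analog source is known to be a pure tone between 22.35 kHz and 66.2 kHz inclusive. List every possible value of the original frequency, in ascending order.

Frequencies that alias to 11.25 kHz are k·fs ± 11.25 kHz for integer k ≥ 0.
k=0: 11.25 kHz.
k=1: 15.95 kHz, 38.45 kHz.
k=2: 43.15 kHz, 65.65 kHz.
k=3: 70.35 kHz, 92.85 kHz.
Within [22.35 kHz, 66.2 kHz]: 38.45 kHz, 43.15 kHz, 65.65 kHz.

38.45 kHz, 43.15 kHz, 65.65 kHz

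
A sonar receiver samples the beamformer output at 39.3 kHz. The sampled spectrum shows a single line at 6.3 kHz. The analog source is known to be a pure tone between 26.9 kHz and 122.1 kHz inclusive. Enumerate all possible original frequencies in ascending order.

Frequencies that alias to 6.3 kHz are k·fs ± 6.3 kHz for integer k ≥ 0.
k=0: 6.3 kHz.
k=1: 33 kHz, 45.6 kHz.
k=2: 72.3 kHz, 84.9 kHz.
k=3: 111.6 kHz, 124.2 kHz.
k=4: 150.9 kHz, 163.5 kHz.
Within [26.9 kHz, 122.1 kHz]: 33 kHz, 45.6 kHz, 72.3 kHz, 84.9 kHz, 111.6 kHz.

33 kHz, 45.6 kHz, 72.3 kHz, 84.9 kHz, 111.6 kHz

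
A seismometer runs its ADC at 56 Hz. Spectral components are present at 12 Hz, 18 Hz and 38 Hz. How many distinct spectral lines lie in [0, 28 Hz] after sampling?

2

fs/2 = 28 Hz.
12 Hz ≤ fs/2 = 28 Hz, passes unchanged.
18 Hz ≤ fs/2 = 28 Hz, passes unchanged.
38 Hz > fs/2 = 28 Hz, folds to fs − 38 Hz = 18 Hz.
Distinct values: {12 Hz, 18 Hz} → 2.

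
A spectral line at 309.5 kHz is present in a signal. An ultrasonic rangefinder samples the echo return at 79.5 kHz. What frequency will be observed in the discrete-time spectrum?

8.5 kHz

309.5 kHz mod fs = 71 kHz.
71 kHz > fs/2 = 39.75 kHz, folds to fs − 71 kHz = 8.5 kHz.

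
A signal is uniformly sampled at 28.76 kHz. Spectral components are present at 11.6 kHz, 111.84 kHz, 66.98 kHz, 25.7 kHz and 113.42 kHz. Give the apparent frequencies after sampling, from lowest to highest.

fs/2 = 14.38 kHz.
11.6 kHz ≤ fs/2 = 14.38 kHz, passes unchanged.
111.84 kHz mod fs = 25.56 kHz.
25.56 kHz > fs/2 = 14.38 kHz, folds to fs − 25.56 kHz = 3.2 kHz.
66.98 kHz mod fs = 9.46 kHz.
9.46 kHz ≤ fs/2 = 14.38 kHz, appears at 9.46 kHz.
25.7 kHz > fs/2 = 14.38 kHz, folds to fs − 25.7 kHz = 3.06 kHz.
113.42 kHz mod fs = 27.14 kHz.
27.14 kHz > fs/2 = 14.38 kHz, folds to fs − 27.14 kHz = 1.62 kHz.
Distinct values: {1.62 kHz, 3.06 kHz, 3.2 kHz, 9.46 kHz, 11.6 kHz}.

1.62 kHz, 3.06 kHz, 3.2 kHz, 9.46 kHz, 11.6 kHz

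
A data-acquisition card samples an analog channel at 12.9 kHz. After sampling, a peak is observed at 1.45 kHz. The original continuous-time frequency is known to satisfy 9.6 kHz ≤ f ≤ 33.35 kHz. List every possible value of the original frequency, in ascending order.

11.45 kHz, 14.35 kHz, 24.35 kHz, 27.25 kHz

Frequencies that alias to 1.45 kHz are k·fs ± 1.45 kHz for integer k ≥ 0.
k=0: 1.45 kHz.
k=1: 11.45 kHz, 14.35 kHz.
k=2: 24.35 kHz, 27.25 kHz.
k=3: 37.25 kHz, 40.15 kHz.
Within [9.6 kHz, 33.35 kHz]: 11.45 kHz, 14.35 kHz, 24.35 kHz, 27.25 kHz.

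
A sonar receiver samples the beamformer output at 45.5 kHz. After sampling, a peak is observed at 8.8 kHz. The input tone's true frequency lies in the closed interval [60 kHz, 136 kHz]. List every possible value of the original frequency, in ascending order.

Frequencies that alias to 8.8 kHz are k·fs ± 8.8 kHz for integer k ≥ 0.
k=0: 8.8 kHz.
k=1: 36.7 kHz, 54.3 kHz.
k=2: 82.2 kHz, 99.8 kHz.
k=3: 127.7 kHz, 145.3 kHz.
k=4: 173.2 kHz, 190.8 kHz.
Within [60 kHz, 136 kHz]: 82.2 kHz, 99.8 kHz, 127.7 kHz.

82.2 kHz, 99.8 kHz, 127.7 kHz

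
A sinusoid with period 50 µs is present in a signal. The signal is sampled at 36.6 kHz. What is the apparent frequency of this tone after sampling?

16.6 kHz

T = 50 µs → f = 1/T = 20 kHz.
20 kHz > fs/2 = 18.3 kHz, folds to fs − 20 kHz = 16.6 kHz.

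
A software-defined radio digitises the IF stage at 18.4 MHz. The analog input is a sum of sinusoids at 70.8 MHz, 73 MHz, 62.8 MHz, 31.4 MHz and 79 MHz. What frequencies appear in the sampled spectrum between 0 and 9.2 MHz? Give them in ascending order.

fs/2 = 9.2 MHz.
70.8 MHz mod fs = 15.6 MHz.
15.6 MHz > fs/2 = 9.2 MHz, folds to fs − 15.6 MHz = 2.8 MHz.
73 MHz mod fs = 17.8 MHz.
17.8 MHz > fs/2 = 9.2 MHz, folds to fs − 17.8 MHz = 0.6 MHz.
62.8 MHz mod fs = 7.6 MHz.
7.6 MHz ≤ fs/2 = 9.2 MHz, appears at 7.6 MHz.
31.4 MHz mod fs = 13 MHz.
13 MHz > fs/2 = 9.2 MHz, folds to fs − 13 MHz = 5.4 MHz.
79 MHz mod fs = 5.4 MHz.
5.4 MHz ≤ fs/2 = 9.2 MHz, appears at 5.4 MHz.
Distinct values: {0.6 MHz, 2.8 MHz, 5.4 MHz, 7.6 MHz}.

0.6 MHz, 2.8 MHz, 5.4 MHz, 7.6 MHz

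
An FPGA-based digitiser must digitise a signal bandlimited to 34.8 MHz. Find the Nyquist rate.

69.6 MHz

Nyquist rate = 2 × 34.8 MHz = 69.6 MHz.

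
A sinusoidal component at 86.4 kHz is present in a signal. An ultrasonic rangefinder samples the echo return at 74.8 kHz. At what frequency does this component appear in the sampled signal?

11.6 kHz

86.4 kHz mod fs = 11.6 kHz.
11.6 kHz ≤ fs/2 = 37.4 kHz, appears at 11.6 kHz.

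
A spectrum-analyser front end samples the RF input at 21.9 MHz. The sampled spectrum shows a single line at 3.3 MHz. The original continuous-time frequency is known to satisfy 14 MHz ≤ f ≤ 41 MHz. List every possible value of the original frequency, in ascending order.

18.6 MHz, 25.2 MHz, 40.5 MHz

Frequencies that alias to 3.3 MHz are k·fs ± 3.3 MHz for integer k ≥ 0.
k=0: 3.3 MHz.
k=1: 18.6 MHz, 25.2 MHz.
k=2: 40.5 MHz, 47.1 MHz.
k=3: 62.4 MHz, 69 MHz.
Within [14 MHz, 41 MHz]: 18.6 MHz, 25.2 MHz, 40.5 MHz.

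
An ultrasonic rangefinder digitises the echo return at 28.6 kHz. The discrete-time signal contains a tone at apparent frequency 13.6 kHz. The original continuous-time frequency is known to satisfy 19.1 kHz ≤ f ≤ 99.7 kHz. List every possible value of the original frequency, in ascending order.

Frequencies that alias to 13.6 kHz are k·fs ± 13.6 kHz for integer k ≥ 0.
k=0: 13.6 kHz.
k=1: 15 kHz, 42.2 kHz.
k=2: 43.6 kHz, 70.8 kHz.
k=3: 72.2 kHz, 99.4 kHz.
k=4: 100.8 kHz, 128 kHz.
Within [19.1 kHz, 99.7 kHz]: 42.2 kHz, 43.6 kHz, 70.8 kHz, 72.2 kHz, 99.4 kHz.

42.2 kHz, 43.6 kHz, 70.8 kHz, 72.2 kHz, 99.4 kHz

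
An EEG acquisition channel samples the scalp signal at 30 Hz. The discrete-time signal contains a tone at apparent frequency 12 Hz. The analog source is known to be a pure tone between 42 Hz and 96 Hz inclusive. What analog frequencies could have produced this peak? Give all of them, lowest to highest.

Frequencies that alias to 12 Hz are k·fs ± 12 Hz for integer k ≥ 0.
k=0: 12 Hz.
k=1: 18 Hz, 42 Hz.
k=2: 48 Hz, 72 Hz.
k=3: 78 Hz, 102 Hz.
k=4: 108 Hz, 132 Hz.
Within [42 Hz, 96 Hz]: 42 Hz, 48 Hz, 72 Hz, 78 Hz.

42 Hz, 48 Hz, 72 Hz, 78 Hz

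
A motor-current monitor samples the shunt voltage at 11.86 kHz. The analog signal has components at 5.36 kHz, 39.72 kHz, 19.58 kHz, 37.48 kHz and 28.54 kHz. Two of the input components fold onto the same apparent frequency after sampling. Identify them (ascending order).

19.58 kHz, 39.72 kHz

fs/2 = 5.93 kHz.
5.36 kHz ≤ fs/2 = 5.93 kHz, passes unchanged.
39.72 kHz mod fs = 4.14 kHz.
4.14 kHz ≤ fs/2 = 5.93 kHz, appears at 4.14 kHz.
19.58 kHz mod fs = 7.72 kHz.
7.72 kHz > fs/2 = 5.93 kHz, folds to fs − 7.72 kHz = 4.14 kHz.
37.48 kHz mod fs = 1.9 kHz.
1.9 kHz ≤ fs/2 = 5.93 kHz, appears at 1.9 kHz.
28.54 kHz mod fs = 4.82 kHz.
4.82 kHz ≤ fs/2 = 5.93 kHz, appears at 4.82 kHz.
19.58 kHz and 39.72 kHz both map to 4.14 kHz.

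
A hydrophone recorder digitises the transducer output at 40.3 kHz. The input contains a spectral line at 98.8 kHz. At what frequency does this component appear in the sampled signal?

18.2 kHz

98.8 kHz mod fs = 18.2 kHz.
18.2 kHz ≤ fs/2 = 20.15 kHz, appears at 18.2 kHz.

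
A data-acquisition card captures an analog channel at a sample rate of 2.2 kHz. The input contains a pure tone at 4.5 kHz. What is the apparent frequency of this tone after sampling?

0.1 kHz

4.5 kHz mod fs = 0.1 kHz.
0.1 kHz ≤ fs/2 = 1.1 kHz, appears at 0.1 kHz.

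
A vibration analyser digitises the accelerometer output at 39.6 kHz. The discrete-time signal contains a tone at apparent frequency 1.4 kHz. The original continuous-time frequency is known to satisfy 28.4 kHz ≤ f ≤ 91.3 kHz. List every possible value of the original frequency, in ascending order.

38.2 kHz, 41 kHz, 77.8 kHz, 80.6 kHz

Frequencies that alias to 1.4 kHz are k·fs ± 1.4 kHz for integer k ≥ 0.
k=0: 1.4 kHz.
k=1: 38.2 kHz, 41 kHz.
k=2: 77.8 kHz, 80.6 kHz.
k=3: 117.4 kHz, 120.2 kHz.
Within [28.4 kHz, 91.3 kHz]: 38.2 kHz, 41 kHz, 77.8 kHz, 80.6 kHz.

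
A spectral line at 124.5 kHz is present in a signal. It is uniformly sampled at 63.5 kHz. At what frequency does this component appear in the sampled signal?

2.5 kHz

124.5 kHz mod fs = 61 kHz.
61 kHz > fs/2 = 31.75 kHz, folds to fs − 61 kHz = 2.5 kHz.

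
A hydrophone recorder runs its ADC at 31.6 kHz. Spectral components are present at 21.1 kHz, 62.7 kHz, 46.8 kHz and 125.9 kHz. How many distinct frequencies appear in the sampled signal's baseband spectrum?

3

fs/2 = 15.8 kHz.
21.1 kHz > fs/2 = 15.8 kHz, folds to fs − 21.1 kHz = 10.5 kHz.
62.7 kHz mod fs = 31.1 kHz.
31.1 kHz > fs/2 = 15.8 kHz, folds to fs − 31.1 kHz = 0.5 kHz.
46.8 kHz mod fs = 15.2 kHz.
15.2 kHz ≤ fs/2 = 15.8 kHz, appears at 15.2 kHz.
125.9 kHz mod fs = 31.1 kHz.
31.1 kHz > fs/2 = 15.8 kHz, folds to fs − 31.1 kHz = 0.5 kHz.
Distinct values: {0.5 kHz, 10.5 kHz, 15.2 kHz} → 3.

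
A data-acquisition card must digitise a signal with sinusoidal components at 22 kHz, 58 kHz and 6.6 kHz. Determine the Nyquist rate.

116 kHz

Highest-frequency component: 58 kHz.
Nyquist rate = 2 × 58 kHz = 116 kHz.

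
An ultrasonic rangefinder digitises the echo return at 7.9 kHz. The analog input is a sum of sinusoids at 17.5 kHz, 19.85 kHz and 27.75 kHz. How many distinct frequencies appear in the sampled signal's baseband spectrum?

2

fs/2 = 3.95 kHz.
17.5 kHz mod fs = 1.7 kHz.
1.7 kHz ≤ fs/2 = 3.95 kHz, appears at 1.7 kHz.
19.85 kHz mod fs = 4.05 kHz.
4.05 kHz > fs/2 = 3.95 kHz, folds to fs − 4.05 kHz = 3.85 kHz.
27.75 kHz mod fs = 4.05 kHz.
4.05 kHz > fs/2 = 3.95 kHz, folds to fs − 4.05 kHz = 3.85 kHz.
Distinct values: {1.7 kHz, 3.85 kHz} → 2.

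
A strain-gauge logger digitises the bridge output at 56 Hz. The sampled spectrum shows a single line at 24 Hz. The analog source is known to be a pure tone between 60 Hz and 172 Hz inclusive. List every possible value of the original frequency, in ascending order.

Frequencies that alias to 24 Hz are k·fs ± 24 Hz for integer k ≥ 0.
k=0: 24 Hz.
k=1: 32 Hz, 80 Hz.
k=2: 88 Hz, 136 Hz.
k=3: 144 Hz, 192 Hz.
k=4: 200 Hz, 248 Hz.
Within [60 Hz, 172 Hz]: 80 Hz, 88 Hz, 136 Hz, 144 Hz.

80 Hz, 88 Hz, 136 Hz, 144 Hz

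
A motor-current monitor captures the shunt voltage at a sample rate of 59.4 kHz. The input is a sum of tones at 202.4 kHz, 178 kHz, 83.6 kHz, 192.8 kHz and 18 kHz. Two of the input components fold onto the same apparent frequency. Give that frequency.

fs/2 = 29.7 kHz.
202.4 kHz mod fs = 24.2 kHz.
24.2 kHz ≤ fs/2 = 29.7 kHz, appears at 24.2 kHz.
178 kHz mod fs = 59.2 kHz.
59.2 kHz > fs/2 = 29.7 kHz, folds to fs − 59.2 kHz = 0.2 kHz.
83.6 kHz mod fs = 24.2 kHz.
24.2 kHz ≤ fs/2 = 29.7 kHz, appears at 24.2 kHz.
192.8 kHz mod fs = 14.6 kHz.
14.6 kHz ≤ fs/2 = 29.7 kHz, appears at 14.6 kHz.
18 kHz ≤ fs/2 = 29.7 kHz, passes unchanged.
83.6 kHz and 202.4 kHz both map to 24.2 kHz.

24.2 kHz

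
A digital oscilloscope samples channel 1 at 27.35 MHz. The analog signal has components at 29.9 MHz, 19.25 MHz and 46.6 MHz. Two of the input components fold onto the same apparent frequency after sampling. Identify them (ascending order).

fs/2 = 13.675 MHz.
29.9 MHz mod fs = 2.55 MHz.
2.55 MHz ≤ fs/2 = 13.675 MHz, appears at 2.55 MHz.
19.25 MHz > fs/2 = 13.675 MHz, folds to fs − 19.25 MHz = 8.1 MHz.
46.6 MHz mod fs = 19.25 MHz.
19.25 MHz > fs/2 = 13.675 MHz, folds to fs − 19.25 MHz = 8.1 MHz.
19.25 MHz and 46.6 MHz both map to 8.1 MHz.

19.25 MHz, 46.6 MHz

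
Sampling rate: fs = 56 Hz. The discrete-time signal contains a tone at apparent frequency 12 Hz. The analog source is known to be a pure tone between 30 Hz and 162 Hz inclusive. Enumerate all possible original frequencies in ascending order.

Frequencies that alias to 12 Hz are k·fs ± 12 Hz for integer k ≥ 0.
k=0: 12 Hz.
k=1: 44 Hz, 68 Hz.
k=2: 100 Hz, 124 Hz.
k=3: 156 Hz, 180 Hz.
k=4: 212 Hz, 236 Hz.
Within [30 Hz, 162 Hz]: 44 Hz, 68 Hz, 100 Hz, 124 Hz, 156 Hz.

44 Hz, 68 Hz, 100 Hz, 124 Hz, 156 Hz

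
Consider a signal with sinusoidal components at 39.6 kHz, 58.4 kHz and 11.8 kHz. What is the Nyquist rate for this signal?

Highest-frequency component: 58.4 kHz.
Nyquist rate = 2 × 58.4 kHz = 116.8 kHz.

116.8 kHz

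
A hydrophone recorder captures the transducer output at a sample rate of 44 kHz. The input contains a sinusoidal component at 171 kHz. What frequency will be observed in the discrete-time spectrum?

171 kHz mod fs = 39 kHz.
39 kHz > fs/2 = 22 kHz, folds to fs − 39 kHz = 5 kHz.

5 kHz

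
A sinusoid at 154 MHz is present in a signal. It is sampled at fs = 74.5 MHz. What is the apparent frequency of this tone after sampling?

154 MHz mod fs = 5 MHz.
5 MHz ≤ fs/2 = 37.25 MHz, appears at 5 MHz.

5 MHz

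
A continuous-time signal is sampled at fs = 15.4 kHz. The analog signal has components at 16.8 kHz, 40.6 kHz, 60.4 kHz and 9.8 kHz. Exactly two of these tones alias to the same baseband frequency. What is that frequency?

5.6 kHz

fs/2 = 7.7 kHz.
16.8 kHz mod fs = 1.4 kHz.
1.4 kHz ≤ fs/2 = 7.7 kHz, appears at 1.4 kHz.
40.6 kHz mod fs = 9.8 kHz.
9.8 kHz > fs/2 = 7.7 kHz, folds to fs − 9.8 kHz = 5.6 kHz.
60.4 kHz mod fs = 14.2 kHz.
14.2 kHz > fs/2 = 7.7 kHz, folds to fs − 14.2 kHz = 1.2 kHz.
9.8 kHz > fs/2 = 7.7 kHz, folds to fs − 9.8 kHz = 5.6 kHz.
9.8 kHz and 40.6 kHz both map to 5.6 kHz.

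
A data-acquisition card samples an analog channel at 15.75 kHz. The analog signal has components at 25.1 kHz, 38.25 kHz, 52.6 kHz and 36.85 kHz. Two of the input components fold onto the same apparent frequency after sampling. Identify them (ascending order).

fs/2 = 7.875 kHz.
25.1 kHz mod fs = 9.35 kHz.
9.35 kHz > fs/2 = 7.875 kHz, folds to fs − 9.35 kHz = 6.4 kHz.
38.25 kHz mod fs = 6.75 kHz.
6.75 kHz ≤ fs/2 = 7.875 kHz, appears at 6.75 kHz.
52.6 kHz mod fs = 5.35 kHz.
5.35 kHz ≤ fs/2 = 7.875 kHz, appears at 5.35 kHz.
36.85 kHz mod fs = 5.35 kHz.
5.35 kHz ≤ fs/2 = 7.875 kHz, appears at 5.35 kHz.
36.85 kHz and 52.6 kHz both map to 5.35 kHz.

36.85 kHz, 52.6 kHz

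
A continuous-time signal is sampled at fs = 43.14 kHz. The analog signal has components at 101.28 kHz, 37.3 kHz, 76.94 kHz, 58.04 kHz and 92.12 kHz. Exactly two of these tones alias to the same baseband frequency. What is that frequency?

fs/2 = 21.57 kHz.
101.28 kHz mod fs = 15 kHz.
15 kHz ≤ fs/2 = 21.57 kHz, appears at 15 kHz.
37.3 kHz > fs/2 = 21.57 kHz, folds to fs − 37.3 kHz = 5.84 kHz.
76.94 kHz mod fs = 33.8 kHz.
33.8 kHz > fs/2 = 21.57 kHz, folds to fs − 33.8 kHz = 9.34 kHz.
58.04 kHz mod fs = 14.9 kHz.
14.9 kHz ≤ fs/2 = 21.57 kHz, appears at 14.9 kHz.
92.12 kHz mod fs = 5.84 kHz.
5.84 kHz ≤ fs/2 = 21.57 kHz, appears at 5.84 kHz.
37.3 kHz and 92.12 kHz both map to 5.84 kHz.

5.84 kHz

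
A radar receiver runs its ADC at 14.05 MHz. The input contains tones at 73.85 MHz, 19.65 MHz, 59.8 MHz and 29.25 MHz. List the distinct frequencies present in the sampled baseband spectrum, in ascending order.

1.15 MHz, 3.6 MHz, 5.6 MHz

fs/2 = 7.025 MHz.
73.85 MHz mod fs = 3.6 MHz.
3.6 MHz ≤ fs/2 = 7.025 MHz, appears at 3.6 MHz.
19.65 MHz mod fs = 5.6 MHz.
5.6 MHz ≤ fs/2 = 7.025 MHz, appears at 5.6 MHz.
59.8 MHz mod fs = 3.6 MHz.
3.6 MHz ≤ fs/2 = 7.025 MHz, appears at 3.6 MHz.
29.25 MHz mod fs = 1.15 MHz.
1.15 MHz ≤ fs/2 = 7.025 MHz, appears at 1.15 MHz.
Distinct values: {1.15 MHz, 3.6 MHz, 5.6 MHz}.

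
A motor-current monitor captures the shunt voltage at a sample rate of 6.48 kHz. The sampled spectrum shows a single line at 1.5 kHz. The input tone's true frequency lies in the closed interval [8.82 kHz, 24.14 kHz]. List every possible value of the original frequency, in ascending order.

Frequencies that alias to 1.5 kHz are k·fs ± 1.5 kHz for integer k ≥ 0.
k=0: 1.5 kHz.
k=1: 4.98 kHz, 7.98 kHz.
k=2: 11.46 kHz, 14.46 kHz.
k=3: 17.94 kHz, 20.94 kHz.
k=4: 24.42 kHz, 27.42 kHz.
Within [8.82 kHz, 24.14 kHz]: 11.46 kHz, 14.46 kHz, 17.94 kHz, 20.94 kHz.

11.46 kHz, 14.46 kHz, 17.94 kHz, 20.94 kHz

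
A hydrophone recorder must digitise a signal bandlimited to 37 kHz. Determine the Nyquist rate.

74 kHz

Nyquist rate = 2 × 37 kHz = 74 kHz.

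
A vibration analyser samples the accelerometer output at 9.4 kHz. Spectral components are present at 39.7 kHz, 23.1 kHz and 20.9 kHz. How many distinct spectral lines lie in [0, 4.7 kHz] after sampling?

fs/2 = 4.7 kHz.
39.7 kHz mod fs = 2.1 kHz.
2.1 kHz ≤ fs/2 = 4.7 kHz, appears at 2.1 kHz.
23.1 kHz mod fs = 4.3 kHz.
4.3 kHz ≤ fs/2 = 4.7 kHz, appears at 4.3 kHz.
20.9 kHz mod fs = 2.1 kHz.
2.1 kHz ≤ fs/2 = 4.7 kHz, appears at 2.1 kHz.
Distinct values: {2.1 kHz, 4.3 kHz} → 2.

2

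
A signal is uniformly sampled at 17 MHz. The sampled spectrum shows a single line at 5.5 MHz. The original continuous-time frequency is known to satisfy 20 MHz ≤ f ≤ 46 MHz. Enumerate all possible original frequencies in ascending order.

Frequencies that alias to 5.5 MHz are k·fs ± 5.5 MHz for integer k ≥ 0.
k=0: 5.5 MHz.
k=1: 11.5 MHz, 22.5 MHz.
k=2: 28.5 MHz, 39.5 MHz.
k=3: 45.5 MHz, 56.5 MHz.
k=4: 62.5 MHz, 73.5 MHz.
Within [20 MHz, 46 MHz]: 22.5 MHz, 28.5 MHz, 39.5 MHz, 45.5 MHz.

22.5 MHz, 28.5 MHz, 39.5 MHz, 45.5 MHz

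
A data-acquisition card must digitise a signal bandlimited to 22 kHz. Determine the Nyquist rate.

Nyquist rate = 2 × 22 kHz = 44 kHz.

44 kHz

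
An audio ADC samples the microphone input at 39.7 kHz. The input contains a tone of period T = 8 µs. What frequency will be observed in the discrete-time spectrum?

5.9 kHz

T = 8 µs → f = 1/T = 125 kHz.
125 kHz mod fs = 5.9 kHz.
5.9 kHz ≤ fs/2 = 19.85 kHz, appears at 5.9 kHz.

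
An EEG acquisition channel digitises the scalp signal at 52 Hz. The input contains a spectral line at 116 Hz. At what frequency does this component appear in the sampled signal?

12 Hz

116 Hz mod fs = 12 Hz.
12 Hz ≤ fs/2 = 26 Hz, appears at 12 Hz.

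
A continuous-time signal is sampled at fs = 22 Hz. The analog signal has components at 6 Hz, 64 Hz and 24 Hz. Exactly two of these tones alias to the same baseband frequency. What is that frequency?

fs/2 = 11 Hz.
6 Hz ≤ fs/2 = 11 Hz, passes unchanged.
64 Hz mod fs = 20 Hz.
20 Hz > fs/2 = 11 Hz, folds to fs − 20 Hz = 2 Hz.
24 Hz mod fs = 2 Hz.
2 Hz ≤ fs/2 = 11 Hz, appears at 2 Hz.
24 Hz and 64 Hz both map to 2 Hz.

2 Hz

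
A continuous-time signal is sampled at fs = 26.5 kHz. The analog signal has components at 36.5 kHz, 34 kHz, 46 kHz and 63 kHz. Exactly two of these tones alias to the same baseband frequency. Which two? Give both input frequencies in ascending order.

fs/2 = 13.25 kHz.
36.5 kHz mod fs = 10 kHz.
10 kHz ≤ fs/2 = 13.25 kHz, appears at 10 kHz.
34 kHz mod fs = 7.5 kHz.
7.5 kHz ≤ fs/2 = 13.25 kHz, appears at 7.5 kHz.
46 kHz mod fs = 19.5 kHz.
19.5 kHz > fs/2 = 13.25 kHz, folds to fs − 19.5 kHz = 7 kHz.
63 kHz mod fs = 10 kHz.
10 kHz ≤ fs/2 = 13.25 kHz, appears at 10 kHz.
36.5 kHz and 63 kHz both map to 10 kHz.

36.5 kHz, 63 kHz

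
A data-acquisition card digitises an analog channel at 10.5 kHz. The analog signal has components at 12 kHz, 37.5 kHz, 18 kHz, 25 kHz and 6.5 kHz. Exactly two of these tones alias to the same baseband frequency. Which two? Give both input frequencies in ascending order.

fs/2 = 5.25 kHz.
12 kHz mod fs = 1.5 kHz.
1.5 kHz ≤ fs/2 = 5.25 kHz, appears at 1.5 kHz.
37.5 kHz mod fs = 6 kHz.
6 kHz > fs/2 = 5.25 kHz, folds to fs − 6 kHz = 4.5 kHz.
18 kHz mod fs = 7.5 kHz.
7.5 kHz > fs/2 = 5.25 kHz, folds to fs − 7.5 kHz = 3 kHz.
25 kHz mod fs = 4 kHz.
4 kHz ≤ fs/2 = 5.25 kHz, appears at 4 kHz.
6.5 kHz > fs/2 = 5.25 kHz, folds to fs − 6.5 kHz = 4 kHz.
6.5 kHz and 25 kHz both map to 4 kHz.

6.5 kHz, 25 kHz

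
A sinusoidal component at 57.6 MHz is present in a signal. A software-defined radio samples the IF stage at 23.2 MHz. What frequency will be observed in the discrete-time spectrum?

57.6 MHz mod fs = 11.2 MHz.
11.2 MHz ≤ fs/2 = 11.6 MHz, appears at 11.2 MHz.

11.2 MHz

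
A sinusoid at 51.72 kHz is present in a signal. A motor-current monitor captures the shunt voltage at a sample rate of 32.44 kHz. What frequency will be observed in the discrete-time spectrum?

51.72 kHz mod fs = 19.28 kHz.
19.28 kHz > fs/2 = 16.22 kHz, folds to fs − 19.28 kHz = 13.16 kHz.

13.16 kHz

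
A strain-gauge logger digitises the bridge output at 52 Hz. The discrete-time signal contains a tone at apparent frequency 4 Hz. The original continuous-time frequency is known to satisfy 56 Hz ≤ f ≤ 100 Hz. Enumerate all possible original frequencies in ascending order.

Frequencies that alias to 4 Hz are k·fs ± 4 Hz for integer k ≥ 0.
k=0: 4 Hz.
k=1: 48 Hz, 56 Hz.
k=2: 100 Hz, 108 Hz.
k=3: 152 Hz, 160 Hz.
Within [56 Hz, 100 Hz]: 56 Hz, 100 Hz.

56 Hz, 100 Hz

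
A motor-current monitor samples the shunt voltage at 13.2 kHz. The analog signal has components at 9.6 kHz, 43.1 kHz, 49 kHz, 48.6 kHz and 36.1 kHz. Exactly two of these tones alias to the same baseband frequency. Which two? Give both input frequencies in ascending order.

fs/2 = 6.6 kHz.
9.6 kHz > fs/2 = 6.6 kHz, folds to fs − 9.6 kHz = 3.6 kHz.
43.1 kHz mod fs = 3.5 kHz.
3.5 kHz ≤ fs/2 = 6.6 kHz, appears at 3.5 kHz.
49 kHz mod fs = 9.4 kHz.
9.4 kHz > fs/2 = 6.6 kHz, folds to fs − 9.4 kHz = 3.8 kHz.
48.6 kHz mod fs = 9 kHz.
9 kHz > fs/2 = 6.6 kHz, folds to fs − 9 kHz = 4.2 kHz.
36.1 kHz mod fs = 9.7 kHz.
9.7 kHz > fs/2 = 6.6 kHz, folds to fs − 9.7 kHz = 3.5 kHz.
36.1 kHz and 43.1 kHz both map to 3.5 kHz.

36.1 kHz, 43.1 kHz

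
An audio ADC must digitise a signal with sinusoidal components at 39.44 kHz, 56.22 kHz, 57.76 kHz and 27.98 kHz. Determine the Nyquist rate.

Highest-frequency component: 57.76 kHz.
Nyquist rate = 2 × 57.76 kHz = 115.52 kHz.

115.52 kHz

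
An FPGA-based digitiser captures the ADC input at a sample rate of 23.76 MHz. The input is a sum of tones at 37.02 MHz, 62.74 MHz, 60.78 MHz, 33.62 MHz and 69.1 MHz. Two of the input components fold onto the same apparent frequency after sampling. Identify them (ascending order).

fs/2 = 11.88 MHz.
37.02 MHz mod fs = 13.26 MHz.
13.26 MHz > fs/2 = 11.88 MHz, folds to fs − 13.26 MHz = 10.5 MHz.
62.74 MHz mod fs = 15.22 MHz.
15.22 MHz > fs/2 = 11.88 MHz, folds to fs − 15.22 MHz = 8.54 MHz.
60.78 MHz mod fs = 13.26 MHz.
13.26 MHz > fs/2 = 11.88 MHz, folds to fs − 13.26 MHz = 10.5 MHz.
33.62 MHz mod fs = 9.86 MHz.
9.86 MHz ≤ fs/2 = 11.88 MHz, appears at 9.86 MHz.
69.1 MHz mod fs = 21.58 MHz.
21.58 MHz > fs/2 = 11.88 MHz, folds to fs − 21.58 MHz = 2.18 MHz.
37.02 MHz and 60.78 MHz both map to 10.5 MHz.

37.02 MHz, 60.78 MHz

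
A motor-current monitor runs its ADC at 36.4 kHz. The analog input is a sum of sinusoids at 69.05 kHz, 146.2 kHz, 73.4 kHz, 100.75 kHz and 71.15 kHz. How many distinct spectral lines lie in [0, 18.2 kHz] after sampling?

4

fs/2 = 18.2 kHz.
69.05 kHz mod fs = 32.65 kHz.
32.65 kHz > fs/2 = 18.2 kHz, folds to fs − 32.65 kHz = 3.75 kHz.
146.2 kHz mod fs = 0.6 kHz.
0.6 kHz ≤ fs/2 = 18.2 kHz, appears at 0.6 kHz.
73.4 kHz mod fs = 0.6 kHz.
0.6 kHz ≤ fs/2 = 18.2 kHz, appears at 0.6 kHz.
100.75 kHz mod fs = 27.95 kHz.
27.95 kHz > fs/2 = 18.2 kHz, folds to fs − 27.95 kHz = 8.45 kHz.
71.15 kHz mod fs = 34.75 kHz.
34.75 kHz > fs/2 = 18.2 kHz, folds to fs − 34.75 kHz = 1.65 kHz.
Distinct values: {0.6 kHz, 1.65 kHz, 3.75 kHz, 8.45 kHz} → 4.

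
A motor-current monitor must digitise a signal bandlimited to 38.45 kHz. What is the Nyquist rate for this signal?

76.9 kHz

Nyquist rate = 2 × 38.45 kHz = 76.9 kHz.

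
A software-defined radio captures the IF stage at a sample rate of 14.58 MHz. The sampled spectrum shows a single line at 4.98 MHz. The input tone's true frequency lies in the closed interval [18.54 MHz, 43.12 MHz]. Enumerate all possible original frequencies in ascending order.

Frequencies that alias to 4.98 MHz are k·fs ± 4.98 MHz for integer k ≥ 0.
k=0: 4.98 MHz.
k=1: 9.6 MHz, 19.56 MHz.
k=2: 24.18 MHz, 34.14 MHz.
k=3: 38.76 MHz, 48.72 MHz.
k=4: 53.34 MHz, 63.3 MHz.
Within [18.54 MHz, 43.12 MHz]: 19.56 MHz, 24.18 MHz, 34.14 MHz, 38.76 MHz.

19.56 MHz, 24.18 MHz, 34.14 MHz, 38.76 MHz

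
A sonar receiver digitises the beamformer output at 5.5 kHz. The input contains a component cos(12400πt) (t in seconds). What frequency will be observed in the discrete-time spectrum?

ω = 12400π rad/s → f = ω/(2π) = 6200 Hz = 6.2 kHz.
6.2 kHz mod fs = 0.7 kHz.
0.7 kHz ≤ fs/2 = 2.75 kHz, appears at 0.7 kHz.

0.7 kHz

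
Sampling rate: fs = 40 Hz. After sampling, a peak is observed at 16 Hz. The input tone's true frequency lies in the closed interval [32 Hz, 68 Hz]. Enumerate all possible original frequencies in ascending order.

56 Hz, 64 Hz

Frequencies that alias to 16 Hz are k·fs ± 16 Hz for integer k ≥ 0.
k=0: 16 Hz.
k=1: 24 Hz, 56 Hz.
k=2: 64 Hz, 96 Hz.
k=3: 104 Hz, 136 Hz.
Within [32 Hz, 68 Hz]: 56 Hz, 64 Hz.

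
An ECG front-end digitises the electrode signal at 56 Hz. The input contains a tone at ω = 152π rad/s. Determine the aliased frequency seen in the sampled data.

20 Hz

ω = 152π rad/s → f = ω/(2π) = 76 Hz.
76 Hz mod fs = 20 Hz.
20 Hz ≤ fs/2 = 28 Hz, appears at 20 Hz.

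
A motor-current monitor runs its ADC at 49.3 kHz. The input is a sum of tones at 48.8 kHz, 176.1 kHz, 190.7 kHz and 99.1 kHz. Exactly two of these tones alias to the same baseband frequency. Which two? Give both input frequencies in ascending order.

48.8 kHz, 99.1 kHz

fs/2 = 24.65 kHz.
48.8 kHz > fs/2 = 24.65 kHz, folds to fs − 48.8 kHz = 0.5 kHz.
176.1 kHz mod fs = 28.2 kHz.
28.2 kHz > fs/2 = 24.65 kHz, folds to fs − 28.2 kHz = 21.1 kHz.
190.7 kHz mod fs = 42.8 kHz.
42.8 kHz > fs/2 = 24.65 kHz, folds to fs − 42.8 kHz = 6.5 kHz.
99.1 kHz mod fs = 0.5 kHz.
0.5 kHz ≤ fs/2 = 24.65 kHz, appears at 0.5 kHz.
48.8 kHz and 99.1 kHz both map to 0.5 kHz.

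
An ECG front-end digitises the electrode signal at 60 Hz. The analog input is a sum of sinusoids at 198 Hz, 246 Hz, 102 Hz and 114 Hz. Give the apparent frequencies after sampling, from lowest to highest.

fs/2 = 30 Hz.
198 Hz mod fs = 18 Hz.
18 Hz ≤ fs/2 = 30 Hz, appears at 18 Hz.
246 Hz mod fs = 6 Hz.
6 Hz ≤ fs/2 = 30 Hz, appears at 6 Hz.
102 Hz mod fs = 42 Hz.
42 Hz > fs/2 = 30 Hz, folds to fs − 42 Hz = 18 Hz.
114 Hz mod fs = 54 Hz.
54 Hz > fs/2 = 30 Hz, folds to fs − 54 Hz = 6 Hz.
Distinct values: {6 Hz, 18 Hz}.

6 Hz, 18 Hz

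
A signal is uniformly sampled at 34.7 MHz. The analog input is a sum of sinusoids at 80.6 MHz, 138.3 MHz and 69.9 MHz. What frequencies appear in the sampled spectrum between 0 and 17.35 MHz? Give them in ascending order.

0.5 MHz, 11.2 MHz

fs/2 = 17.35 MHz.
80.6 MHz mod fs = 11.2 MHz.
11.2 MHz ≤ fs/2 = 17.35 MHz, appears at 11.2 MHz.
138.3 MHz mod fs = 34.2 MHz.
34.2 MHz > fs/2 = 17.35 MHz, folds to fs − 34.2 MHz = 0.5 MHz.
69.9 MHz mod fs = 0.5 MHz.
0.5 MHz ≤ fs/2 = 17.35 MHz, appears at 0.5 MHz.
Distinct values: {0.5 MHz, 11.2 MHz}.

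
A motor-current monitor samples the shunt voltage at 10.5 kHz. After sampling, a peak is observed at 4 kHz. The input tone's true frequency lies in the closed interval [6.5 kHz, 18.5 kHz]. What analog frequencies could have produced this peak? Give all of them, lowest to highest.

Frequencies that alias to 4 kHz are k·fs ± 4 kHz for integer k ≥ 0.
k=0: 4 kHz.
k=1: 6.5 kHz, 14.5 kHz.
k=2: 17 kHz, 25 kHz.
k=3: 27.5 kHz, 35.5 kHz.
Within [6.5 kHz, 18.5 kHz]: 6.5 kHz, 14.5 kHz, 17 kHz.

6.5 kHz, 14.5 kHz, 17 kHz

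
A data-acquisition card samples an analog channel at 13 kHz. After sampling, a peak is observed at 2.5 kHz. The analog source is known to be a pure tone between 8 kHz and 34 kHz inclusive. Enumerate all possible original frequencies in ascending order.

10.5 kHz, 15.5 kHz, 23.5 kHz, 28.5 kHz

Frequencies that alias to 2.5 kHz are k·fs ± 2.5 kHz for integer k ≥ 0.
k=0: 2.5 kHz.
k=1: 10.5 kHz, 15.5 kHz.
k=2: 23.5 kHz, 28.5 kHz.
k=3: 36.5 kHz, 41.5 kHz.
Within [8 kHz, 34 kHz]: 10.5 kHz, 15.5 kHz, 23.5 kHz, 28.5 kHz.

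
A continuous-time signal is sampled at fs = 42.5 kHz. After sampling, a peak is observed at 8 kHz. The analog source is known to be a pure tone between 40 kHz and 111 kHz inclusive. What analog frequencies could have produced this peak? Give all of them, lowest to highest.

50.5 kHz, 77 kHz, 93 kHz

Frequencies that alias to 8 kHz are k·fs ± 8 kHz for integer k ≥ 0.
k=0: 8 kHz.
k=1: 34.5 kHz, 50.5 kHz.
k=2: 77 kHz, 93 kHz.
k=3: 119.5 kHz, 135.5 kHz.
Within [40 kHz, 111 kHz]: 50.5 kHz, 77 kHz, 93 kHz.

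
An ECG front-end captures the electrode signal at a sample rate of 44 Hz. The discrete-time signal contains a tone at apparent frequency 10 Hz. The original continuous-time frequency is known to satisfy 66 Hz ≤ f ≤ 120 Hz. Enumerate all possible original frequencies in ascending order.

Frequencies that alias to 10 Hz are k·fs ± 10 Hz for integer k ≥ 0.
k=0: 10 Hz.
k=1: 34 Hz, 54 Hz.
k=2: 78 Hz, 98 Hz.
k=3: 122 Hz, 142 Hz.
Within [66 Hz, 120 Hz]: 78 Hz, 98 Hz.

78 Hz, 98 Hz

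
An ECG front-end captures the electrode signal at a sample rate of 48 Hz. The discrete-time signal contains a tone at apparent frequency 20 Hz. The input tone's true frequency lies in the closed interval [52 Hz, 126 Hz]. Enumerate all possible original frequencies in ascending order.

68 Hz, 76 Hz, 116 Hz, 124 Hz

Frequencies that alias to 20 Hz are k·fs ± 20 Hz for integer k ≥ 0.
k=0: 20 Hz.
k=1: 28 Hz, 68 Hz.
k=2: 76 Hz, 116 Hz.
k=3: 124 Hz, 164 Hz.
k=4: 172 Hz, 212 Hz.
Within [52 Hz, 126 Hz]: 68 Hz, 76 Hz, 116 Hz, 124 Hz.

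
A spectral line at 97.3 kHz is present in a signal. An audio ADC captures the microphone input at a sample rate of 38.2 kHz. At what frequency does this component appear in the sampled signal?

97.3 kHz mod fs = 20.9 kHz.
20.9 kHz > fs/2 = 19.1 kHz, folds to fs − 20.9 kHz = 17.3 kHz.

17.3 kHz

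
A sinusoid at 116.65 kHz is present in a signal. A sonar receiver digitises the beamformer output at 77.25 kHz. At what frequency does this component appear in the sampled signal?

116.65 kHz mod fs = 39.4 kHz.
39.4 kHz > fs/2 = 38.625 kHz, folds to fs − 39.4 kHz = 37.85 kHz.

37.85 kHz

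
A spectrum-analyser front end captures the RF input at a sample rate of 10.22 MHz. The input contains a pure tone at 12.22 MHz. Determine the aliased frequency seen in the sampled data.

12.22 MHz mod fs = 2 MHz.
2 MHz ≤ fs/2 = 5.11 MHz, appears at 2 MHz.

2 MHz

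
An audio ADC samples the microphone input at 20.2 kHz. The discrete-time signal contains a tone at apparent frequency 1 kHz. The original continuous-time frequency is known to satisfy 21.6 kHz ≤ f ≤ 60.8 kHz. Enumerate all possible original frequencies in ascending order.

Frequencies that alias to 1 kHz are k·fs ± 1 kHz for integer k ≥ 0.
k=0: 1 kHz.
k=1: 19.2 kHz, 21.2 kHz.
k=2: 39.4 kHz, 41.4 kHz.
k=3: 59.6 kHz, 61.6 kHz.
k=4: 79.8 kHz, 81.8 kHz.
Within [21.6 kHz, 60.8 kHz]: 39.4 kHz, 41.4 kHz, 59.6 kHz.

39.4 kHz, 41.4 kHz, 59.6 kHz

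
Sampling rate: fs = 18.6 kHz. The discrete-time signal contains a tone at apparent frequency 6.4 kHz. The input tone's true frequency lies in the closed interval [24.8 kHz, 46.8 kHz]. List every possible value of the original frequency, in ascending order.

Frequencies that alias to 6.4 kHz are k·fs ± 6.4 kHz for integer k ≥ 0.
k=0: 6.4 kHz.
k=1: 12.2 kHz, 25 kHz.
k=2: 30.8 kHz, 43.6 kHz.
k=3: 49.4 kHz, 62.2 kHz.
Within [24.8 kHz, 46.8 kHz]: 25 kHz, 30.8 kHz, 43.6 kHz.

25 kHz, 30.8 kHz, 43.6 kHz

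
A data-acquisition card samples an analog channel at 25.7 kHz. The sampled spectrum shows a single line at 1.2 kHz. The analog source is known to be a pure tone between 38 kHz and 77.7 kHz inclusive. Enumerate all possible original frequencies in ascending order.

Frequencies that alias to 1.2 kHz are k·fs ± 1.2 kHz for integer k ≥ 0.
k=0: 1.2 kHz.
k=1: 24.5 kHz, 26.9 kHz.
k=2: 50.2 kHz, 52.6 kHz.
k=3: 75.9 kHz, 78.3 kHz.
k=4: 101.6 kHz, 104 kHz.
Within [38 kHz, 77.7 kHz]: 50.2 kHz, 52.6 kHz, 75.9 kHz.

50.2 kHz, 52.6 kHz, 75.9 kHz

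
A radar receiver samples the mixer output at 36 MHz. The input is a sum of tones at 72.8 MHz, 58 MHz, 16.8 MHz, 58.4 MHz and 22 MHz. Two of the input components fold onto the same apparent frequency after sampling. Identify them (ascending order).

fs/2 = 18 MHz.
72.8 MHz mod fs = 0.8 MHz.
0.8 MHz ≤ fs/2 = 18 MHz, appears at 0.8 MHz.
58 MHz mod fs = 22 MHz.
22 MHz > fs/2 = 18 MHz, folds to fs − 22 MHz = 14 MHz.
16.8 MHz ≤ fs/2 = 18 MHz, passes unchanged.
58.4 MHz mod fs = 22.4 MHz.
22.4 MHz > fs/2 = 18 MHz, folds to fs − 22.4 MHz = 13.6 MHz.
22 MHz > fs/2 = 18 MHz, folds to fs − 22 MHz = 14 MHz.
22 MHz and 58 MHz both map to 14 MHz.

22 MHz, 58 MHz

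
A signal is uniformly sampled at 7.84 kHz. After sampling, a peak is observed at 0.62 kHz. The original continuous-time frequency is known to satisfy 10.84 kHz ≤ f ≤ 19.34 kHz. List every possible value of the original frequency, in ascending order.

Frequencies that alias to 0.62 kHz are k·fs ± 0.62 kHz for integer k ≥ 0.
k=0: 0.62 kHz.
k=1: 7.22 kHz, 8.46 kHz.
k=2: 15.06 kHz, 16.3 kHz.
k=3: 22.9 kHz, 24.14 kHz.
Within [10.84 kHz, 19.34 kHz]: 15.06 kHz, 16.3 kHz.

15.06 kHz, 16.3 kHz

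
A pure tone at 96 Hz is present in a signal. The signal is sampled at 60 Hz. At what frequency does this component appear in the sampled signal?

96 Hz mod fs = 36 Hz.
36 Hz > fs/2 = 30 Hz, folds to fs − 36 Hz = 24 Hz.

24 Hz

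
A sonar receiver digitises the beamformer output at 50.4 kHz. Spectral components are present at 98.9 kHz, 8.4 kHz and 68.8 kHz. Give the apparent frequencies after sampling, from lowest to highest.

fs/2 = 25.2 kHz.
98.9 kHz mod fs = 48.5 kHz.
48.5 kHz > fs/2 = 25.2 kHz, folds to fs − 48.5 kHz = 1.9 kHz.
8.4 kHz ≤ fs/2 = 25.2 kHz, passes unchanged.
68.8 kHz mod fs = 18.4 kHz.
18.4 kHz ≤ fs/2 = 25.2 kHz, appears at 18.4 kHz.
Distinct values: {1.9 kHz, 8.4 kHz, 18.4 kHz}.

1.9 kHz, 8.4 kHz, 18.4 kHz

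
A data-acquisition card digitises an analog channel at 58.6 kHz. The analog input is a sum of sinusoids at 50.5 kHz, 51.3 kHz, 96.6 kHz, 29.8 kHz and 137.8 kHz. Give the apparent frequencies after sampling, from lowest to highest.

fs/2 = 29.3 kHz.
50.5 kHz > fs/2 = 29.3 kHz, folds to fs − 50.5 kHz = 8.1 kHz.
51.3 kHz > fs/2 = 29.3 kHz, folds to fs − 51.3 kHz = 7.3 kHz.
96.6 kHz mod fs = 38 kHz.
38 kHz > fs/2 = 29.3 kHz, folds to fs − 38 kHz = 20.6 kHz.
29.8 kHz > fs/2 = 29.3 kHz, folds to fs − 29.8 kHz = 28.8 kHz.
137.8 kHz mod fs = 20.6 kHz.
20.6 kHz ≤ fs/2 = 29.3 kHz, appears at 20.6 kHz.
Distinct values: {7.3 kHz, 8.1 kHz, 20.6 kHz, 28.8 kHz}.

7.3 kHz, 8.1 kHz, 20.6 kHz, 28.8 kHz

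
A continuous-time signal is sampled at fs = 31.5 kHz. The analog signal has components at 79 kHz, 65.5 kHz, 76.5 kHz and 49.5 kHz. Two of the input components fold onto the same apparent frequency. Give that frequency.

fs/2 = 15.75 kHz.
79 kHz mod fs = 16 kHz.
16 kHz > fs/2 = 15.75 kHz, folds to fs − 16 kHz = 15.5 kHz.
65.5 kHz mod fs = 2.5 kHz.
2.5 kHz ≤ fs/2 = 15.75 kHz, appears at 2.5 kHz.
76.5 kHz mod fs = 13.5 kHz.
13.5 kHz ≤ fs/2 = 15.75 kHz, appears at 13.5 kHz.
49.5 kHz mod fs = 18 kHz.
18 kHz > fs/2 = 15.75 kHz, folds to fs − 18 kHz = 13.5 kHz.
49.5 kHz and 76.5 kHz both map to 13.5 kHz.

13.5 kHz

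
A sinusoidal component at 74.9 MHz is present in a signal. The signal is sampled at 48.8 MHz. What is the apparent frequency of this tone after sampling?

74.9 MHz mod fs = 26.1 MHz.
26.1 MHz > fs/2 = 24.4 MHz, folds to fs − 26.1 MHz = 22.7 MHz.

22.7 MHz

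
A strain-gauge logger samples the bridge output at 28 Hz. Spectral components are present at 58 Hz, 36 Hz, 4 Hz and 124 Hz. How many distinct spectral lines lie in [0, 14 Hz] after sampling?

fs/2 = 14 Hz.
58 Hz mod fs = 2 Hz.
2 Hz ≤ fs/2 = 14 Hz, appears at 2 Hz.
36 Hz mod fs = 8 Hz.
8 Hz ≤ fs/2 = 14 Hz, appears at 8 Hz.
4 Hz ≤ fs/2 = 14 Hz, passes unchanged.
124 Hz mod fs = 12 Hz.
12 Hz ≤ fs/2 = 14 Hz, appears at 12 Hz.
Distinct values: {2 Hz, 4 Hz, 8 Hz, 12 Hz} → 4.

4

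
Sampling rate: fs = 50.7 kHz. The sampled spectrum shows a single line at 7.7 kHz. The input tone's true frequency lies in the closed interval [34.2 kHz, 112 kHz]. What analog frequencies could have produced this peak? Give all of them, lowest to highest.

Frequencies that alias to 7.7 kHz are k·fs ± 7.7 kHz for integer k ≥ 0.
k=0: 7.7 kHz.
k=1: 43 kHz, 58.4 kHz.
k=2: 93.7 kHz, 109.1 kHz.
k=3: 144.4 kHz, 159.8 kHz.
Within [34.2 kHz, 112 kHz]: 43 kHz, 58.4 kHz, 93.7 kHz, 109.1 kHz.

43 kHz, 58.4 kHz, 93.7 kHz, 109.1 kHz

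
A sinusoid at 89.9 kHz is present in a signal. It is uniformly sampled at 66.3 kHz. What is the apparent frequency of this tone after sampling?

89.9 kHz mod fs = 23.6 kHz.
23.6 kHz ≤ fs/2 = 33.15 kHz, appears at 23.6 kHz.

23.6 kHz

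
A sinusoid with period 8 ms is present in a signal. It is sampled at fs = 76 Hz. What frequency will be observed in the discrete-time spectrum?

27 Hz

T = 8 ms → f = 1/T = 125 Hz.
125 Hz mod fs = 49 Hz.
49 Hz > fs/2 = 38 Hz, folds to fs − 49 Hz = 27 Hz.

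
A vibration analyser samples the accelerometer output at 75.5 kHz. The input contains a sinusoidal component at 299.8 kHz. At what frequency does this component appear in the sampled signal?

2.2 kHz

299.8 kHz mod fs = 73.3 kHz.
73.3 kHz > fs/2 = 37.75 kHz, folds to fs − 73.3 kHz = 2.2 kHz.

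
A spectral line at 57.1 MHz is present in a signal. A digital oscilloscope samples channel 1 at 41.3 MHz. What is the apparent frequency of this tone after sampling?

57.1 MHz mod fs = 15.8 MHz.
15.8 MHz ≤ fs/2 = 20.65 MHz, appears at 15.8 MHz.

15.8 MHz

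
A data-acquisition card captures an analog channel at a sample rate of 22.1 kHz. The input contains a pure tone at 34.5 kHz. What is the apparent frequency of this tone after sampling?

9.7 kHz

34.5 kHz mod fs = 12.4 kHz.
12.4 kHz > fs/2 = 11.05 kHz, folds to fs − 12.4 kHz = 9.7 kHz.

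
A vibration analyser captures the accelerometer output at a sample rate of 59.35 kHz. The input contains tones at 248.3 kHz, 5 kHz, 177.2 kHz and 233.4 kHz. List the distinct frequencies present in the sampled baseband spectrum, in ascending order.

0.85 kHz, 4 kHz, 5 kHz, 10.9 kHz

fs/2 = 29.675 kHz.
248.3 kHz mod fs = 10.9 kHz.
10.9 kHz ≤ fs/2 = 29.675 kHz, appears at 10.9 kHz.
5 kHz ≤ fs/2 = 29.675 kHz, passes unchanged.
177.2 kHz mod fs = 58.5 kHz.
58.5 kHz > fs/2 = 29.675 kHz, folds to fs − 58.5 kHz = 0.85 kHz.
233.4 kHz mod fs = 55.35 kHz.
55.35 kHz > fs/2 = 29.675 kHz, folds to fs − 55.35 kHz = 4 kHz.
Distinct values: {0.85 kHz, 4 kHz, 5 kHz, 10.9 kHz}.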